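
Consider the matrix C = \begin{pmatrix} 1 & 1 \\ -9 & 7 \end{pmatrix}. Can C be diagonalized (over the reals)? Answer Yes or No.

Characteristic polynomial: p(r) = r^2 - 8r + 16 = (r - 4)^2.
r = 4 has algebraic multiplicity 2; rank(C − 4I) = 1, so geometric multiplicity = 1.
Geometric multiplicity < algebraic multiplicity, so C is not diagonalizable.

No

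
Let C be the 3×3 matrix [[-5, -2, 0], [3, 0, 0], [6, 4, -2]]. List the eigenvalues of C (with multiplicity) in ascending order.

Characteristic polynomial: p(μ) = μ^3 + 7μ^2 + 16μ + 12 = (μ + 2)^2(μ + 3).
Roots (with multiplicity): -3, -2, -2.

-3, -2, -2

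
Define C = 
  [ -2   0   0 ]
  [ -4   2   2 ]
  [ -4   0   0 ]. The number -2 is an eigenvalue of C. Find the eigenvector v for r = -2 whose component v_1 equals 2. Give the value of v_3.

4

C + 2I = [[0, 0, 0], [-4, 4, 2], [-4, 0, 2]].
Solving (C + 2I)v = 0 gives the eigenspace spanned by (2, 0, 4).
With v_1 = 2, v = (2, 0, 4), so v_3 = 4.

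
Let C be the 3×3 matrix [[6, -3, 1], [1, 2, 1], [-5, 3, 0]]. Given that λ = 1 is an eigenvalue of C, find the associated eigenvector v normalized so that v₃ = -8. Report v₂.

C − 1I = [[5, -3, 1], [1, 1, 1], [-5, 3, -1]].
Solving (C − 1I)v = 0 gives the eigenspace spanned by (4, 4, -8).
With v₃ = -8, v = (4, 4, -8), so v₂ = 4.

4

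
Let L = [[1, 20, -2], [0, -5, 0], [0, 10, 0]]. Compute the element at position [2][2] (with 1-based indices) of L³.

-125

Characteristic polynomial: t^3 + 4t^2 - 5t = t(t - 1)(t + 5), so the eigenvalues are -5, 0, 1.
t=-5: eigenvector (-4, 1, -2).
t=1: eigenvector (1, 0, 0).
t=0: eigenvector (2, 0, 1).
P = [[-4, 1, 2], [1, 0, 0], [-2, 0, 1]], D = diag(-5, 1, 0), P⁻¹ = [[0, 1, 0], [1, 0, -2], [0, 2, 1]].
L³ = P·diag(-125, 1, 0)·P⁻¹ = [[1, 500, -2], [0, -125, 0], [0, 250, 0]].
The requested entry is -125.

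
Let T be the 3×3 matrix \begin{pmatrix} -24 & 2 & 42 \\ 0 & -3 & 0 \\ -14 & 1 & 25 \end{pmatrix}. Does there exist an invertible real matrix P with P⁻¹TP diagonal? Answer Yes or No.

Characteristic polynomial: p(r) = r^3 + 2r^2 - 15r - 36 = (r - 4)(r + 3)^2.
r = -3 has algebraic multiplicity 2; rank(T + 3I) = 2, so geometric multiplicity = 1.
Geometric multiplicity < algebraic multiplicity, so T is not diagonalizable.

No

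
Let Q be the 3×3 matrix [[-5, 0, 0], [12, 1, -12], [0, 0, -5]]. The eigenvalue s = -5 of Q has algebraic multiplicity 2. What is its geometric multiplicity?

Q + 5I = [[0, 0, 0], [12, 6, -12], [0, 0, 0]].
This matrix has rank 1, so its null space has dimension 3 − 1 = 2.

2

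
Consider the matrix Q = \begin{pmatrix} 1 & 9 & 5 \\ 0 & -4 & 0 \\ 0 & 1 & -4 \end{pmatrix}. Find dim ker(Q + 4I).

1

Q + 4I = [[5, 9, 5], [0, 0, 0], [0, 1, 0]].
This matrix has rank 2, so its null space has dimension 3 − 2 = 1.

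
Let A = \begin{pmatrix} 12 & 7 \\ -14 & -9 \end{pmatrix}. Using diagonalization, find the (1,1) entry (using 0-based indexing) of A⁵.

-3189

Characteristic polynomial: μ^2 - 3μ - 10 = (μ - 5)(μ + 2), so the eigenvalues are -2, 5.
μ=5: eigenvector (1, -1).
μ=-2: eigenvector (1, -2).
P = [[1, 1], [-1, -2]], D = diag(5, -2), P⁻¹ = [[2, 1], [-1, -1]].
A⁵ = P·diag(3125, -32)·P⁻¹ = [[6282, 3157], [-6314, -3189]].
The requested entry is -3189.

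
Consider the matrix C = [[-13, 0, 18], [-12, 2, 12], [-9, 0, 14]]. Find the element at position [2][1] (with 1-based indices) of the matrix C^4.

480

Characteristic polynomial: λ^3 - 3λ^2 - 18λ + 40 = (λ - 5)(λ - 2)(λ + 4), so the eigenvalues are -4, 2, 5.
λ=5: eigenvector (1, 0, 1).
λ=2: eigenvector (0, 1, 0).
λ=-4: eigenvector (2, 2, 1).
P = [[1, 0, 2], [0, 1, 2], [1, 0, 1]], D = diag(5, 2, -4), P⁻¹ = [[-1, 0, 2], [-2, 1, 2], [1, 0, -1]].
C⁴ = P·diag(625, 16, 256)·P⁻¹ = [[-113, 0, 738], [480, 16, -480], [-369, 0, 994]].
The requested entry is 480.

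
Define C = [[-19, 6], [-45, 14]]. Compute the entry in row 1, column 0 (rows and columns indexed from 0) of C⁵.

-15345

Characteristic polynomial: r^2 + 5r + 4 = (r + 1)(r + 4), so the eigenvalues are -4, -1.
r=-4: eigenvector (-2, -5).
r=-1: eigenvector (1, 3).
P = [[-2, 1], [-5, 3]], D = diag(-4, -1), P⁻¹ = [[-3, 1], [-5, 2]].
C⁵ = P·diag(-1024, -1)·P⁻¹ = [[-6139, 2046], [-15345, 5114]].
The requested entry is -15345.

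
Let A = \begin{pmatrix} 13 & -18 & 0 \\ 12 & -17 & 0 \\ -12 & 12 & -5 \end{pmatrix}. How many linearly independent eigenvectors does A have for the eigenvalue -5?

A + 5I = [[18, -18, 0], [12, -12, 0], [-12, 12, 0]].
This matrix has rank 1, so its null space has dimension 3 − 1 = 2.

2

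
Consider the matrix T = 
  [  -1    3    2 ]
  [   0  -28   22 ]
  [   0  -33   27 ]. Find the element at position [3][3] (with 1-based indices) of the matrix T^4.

Characteristic polynomial: r^3 + 2r^2 - 29r - 30 = (r - 5)(r + 1)(r + 6), so the eigenvalues are -6, -1, 5.
r=-1: eigenvector (1, 0, 0).
r=-6: eigenvector (-1, 1, 1).
r=5: eigenvector (2, 2, 3).
P = [[1, -1, 2], [0, 1, 2], [0, 1, 3]], D = diag(-1, -6, 5), P⁻¹ = [[1, 5, -4], [0, 3, -2], [0, -1, 1]].
T⁴ = P·diag(1, 1296, 625)·P⁻¹ = [[1, -5133, 3838], [0, 2638, -1342], [0, 2013, -717]].
The requested entry is -717.

-717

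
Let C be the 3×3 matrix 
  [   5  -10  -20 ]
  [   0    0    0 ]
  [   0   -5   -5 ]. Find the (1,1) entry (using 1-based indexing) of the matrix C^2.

25

Characteristic polynomial: μ^3 - 25μ = μ(μ - 5)(μ + 5), so the eigenvalues are -5, 0, 5.
μ=5: eigenvector (1, 0, 0).
μ=-5: eigenvector (2, 0, 1).
μ=0: eigenvector (2, -1, 1).
P = [[1, 2, 2], [0, 0, -1], [0, 1, 1]], D = diag(5, -5, 0), P⁻¹ = [[1, 0, -2], [0, 1, 1], [0, -1, 0]].
C² = P·diag(25, 25, 0)·P⁻¹ = [[25, 50, 0], [0, 0, 0], [0, 25, 25]].
The requested entry is 25.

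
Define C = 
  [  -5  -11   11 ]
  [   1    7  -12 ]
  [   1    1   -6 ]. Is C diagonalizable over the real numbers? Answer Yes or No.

No

Characteristic polynomial: p(λ) = λ^3 + 4λ^2 - 35λ - 150 = (λ - 6)(λ + 5)^2.
λ = -5 has algebraic multiplicity 2; rank(C + 5I) = 2, so geometric multiplicity = 1.
Geometric multiplicity < algebraic multiplicity, so C is not diagonalizable.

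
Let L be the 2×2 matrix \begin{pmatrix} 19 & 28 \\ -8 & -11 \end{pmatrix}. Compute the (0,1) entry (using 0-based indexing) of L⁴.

Characteristic polynomial: t^2 - 8t + 15 = (t - 5)(t - 3), so the eigenvalues are 3, 5.
t=3: eigenvector (-7, 4).
t=5: eigenvector (-2, 1).
P = [[-7, -2], [4, 1]], D = diag(3, 5), P⁻¹ = [[1, 2], [-4, -7]].
L⁴ = P·diag(81, 625)·P⁻¹ = [[4433, 7616], [-2176, -3727]].
The requested entry is 7616.

7616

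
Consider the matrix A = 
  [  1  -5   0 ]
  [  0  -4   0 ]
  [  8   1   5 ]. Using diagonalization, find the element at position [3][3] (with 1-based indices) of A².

25

Characteristic polynomial: μ^3 - 2μ^2 - 19μ + 20 = (μ - 5)(μ - 1)(μ + 4), so the eigenvalues are -4, 1, 5.
μ=1: eigenvector (1, 0, -2).
μ=-4: eigenvector (1, 1, -1).
μ=5: eigenvector (0, 0, 1).
P = [[1, 1, 0], [0, 1, 0], [-2, -1, 1]], D = diag(1, -4, 5), P⁻¹ = [[1, -1, 0], [0, 1, 0], [2, -1, 1]].
A² = P·diag(1, 16, 25)·P⁻¹ = [[1, 15, 0], [0, 16, 0], [48, -39, 25]].
The requested entry is 25.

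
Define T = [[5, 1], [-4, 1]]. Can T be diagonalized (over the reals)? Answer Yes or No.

No

Characteristic polynomial: p(r) = r^2 - 6r + 9 = (r - 3)^2.
r = 3 has algebraic multiplicity 2; rank(T − 3I) = 1, so geometric multiplicity = 1.
Geometric multiplicity < algebraic multiplicity, so T is not diagonalizable.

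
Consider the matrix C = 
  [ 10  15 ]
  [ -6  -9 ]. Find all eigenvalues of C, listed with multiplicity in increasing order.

Characteristic polynomial: p(r) = r^2 - r = r(r - 1).
Roots (with multiplicity): 0, 1.

0, 1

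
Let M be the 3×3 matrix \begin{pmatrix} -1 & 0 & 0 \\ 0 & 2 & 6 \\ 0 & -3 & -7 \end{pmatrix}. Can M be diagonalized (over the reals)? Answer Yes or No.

Yes

Characteristic polynomial: p(s) = s^3 + 6s^2 + 9s + 4 = (s + 1)^2(s + 4).
s = -1 has algebraic multiplicity 2; rank(M + 1I) = 1, so geometric multiplicity = 2.
Every eigenvalue has geometric = algebraic multiplicity, so M is diagonalizable.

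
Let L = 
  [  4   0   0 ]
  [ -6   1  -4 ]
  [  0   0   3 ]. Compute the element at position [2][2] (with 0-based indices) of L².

Characteristic polynomial: s^3 - 8s^2 + 19s - 12 = (s - 4)(s - 3)(s - 1), so the eigenvalues are 1, 3, 4.
s=3: eigenvector (0, -2, 1).
s=1: eigenvector (0, 1, 0).
s=4: eigenvector (1, -2, 0).
P = [[0, 0, 1], [-2, 1, -2], [1, 0, 0]], D = diag(3, 1, 4), P⁻¹ = [[0, 0, 1], [2, 1, 2], [1, 0, 0]].
L² = P·diag(9, 1, 16)·P⁻¹ = [[16, 0, 0], [-30, 1, -16], [0, 0, 9]].
The requested entry is 9.

9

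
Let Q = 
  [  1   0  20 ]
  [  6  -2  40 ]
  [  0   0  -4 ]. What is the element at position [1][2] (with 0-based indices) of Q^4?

Characteristic polynomial: μ^3 + 5μ^2 + 2μ - 8 = (μ - 1)(μ + 2)(μ + 4), so the eigenvalues are -4, -2, 1.
μ=1: eigenvector (1, 2, 0).
μ=-2: eigenvector (0, 1, 0).
μ=-4: eigenvector (-4, -8, 1).
P = [[1, 0, -4], [2, 1, -8], [0, 0, 1]], D = diag(1, -2, -4), P⁻¹ = [[1, 0, 4], [-2, 1, 0], [0, 0, 1]].
Q⁴ = P·diag(1, 16, 256)·P⁻¹ = [[1, 0, -1020], [-30, 16, -2040], [0, 0, 256]].
The requested entry is -2040.

-2040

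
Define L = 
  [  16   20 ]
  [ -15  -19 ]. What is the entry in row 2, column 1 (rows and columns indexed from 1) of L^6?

12285

Characteristic polynomial: t^2 + 3t - 4 = (t - 1)(t + 4), so the eigenvalues are -4, 1.
t=1: eigenvector (4, -3).
t=-4: eigenvector (-1, 1).
P = [[4, -1], [-3, 1]], D = diag(1, -4), P⁻¹ = [[1, 1], [3, 4]].
L⁶ = P·diag(1, 4096)·P⁻¹ = [[-12284, -16380], [12285, 16381]].
The requested entry is 12285.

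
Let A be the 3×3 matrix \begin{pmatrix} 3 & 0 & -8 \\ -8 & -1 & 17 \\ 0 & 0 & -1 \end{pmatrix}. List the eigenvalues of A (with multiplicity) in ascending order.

Characteristic polynomial: p(r) = r^3 - r^2 - 5r - 3 = (r - 3)(r + 1)^2.
Roots (with multiplicity): -1, -1, 3.

-1, -1, 3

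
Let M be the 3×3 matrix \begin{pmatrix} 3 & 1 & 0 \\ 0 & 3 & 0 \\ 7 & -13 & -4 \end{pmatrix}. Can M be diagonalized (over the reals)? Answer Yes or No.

Characteristic polynomial: p(t) = t^3 - 2t^2 - 15t + 36 = (t - 3)^2(t + 4).
t = 3 has algebraic multiplicity 2; rank(M − 3I) = 2, so geometric multiplicity = 1.
Geometric multiplicity < algebraic multiplicity, so M is not diagonalizable.

No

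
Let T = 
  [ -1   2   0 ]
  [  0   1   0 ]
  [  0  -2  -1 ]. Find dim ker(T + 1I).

T + 1I = [[0, 2, 0], [0, 2, 0], [0, -2, 0]].
This matrix has rank 1, so its null space has dimension 3 − 1 = 2.

2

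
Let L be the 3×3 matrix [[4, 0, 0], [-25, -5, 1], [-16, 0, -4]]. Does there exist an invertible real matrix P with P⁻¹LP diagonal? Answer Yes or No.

Yes

Characteristic polynomial: p(r) = r^3 + 5r^2 - 16r - 80 = (r - 4)(r + 4)(r + 5).
All 3 eigenvalues are distinct, so L is diagonalizable.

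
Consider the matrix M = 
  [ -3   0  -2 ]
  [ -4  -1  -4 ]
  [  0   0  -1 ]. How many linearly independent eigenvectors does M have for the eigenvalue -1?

M + 1I = [[-2, 0, -2], [-4, 0, -4], [0, 0, 0]].
This matrix has rank 1, so its null space has dimension 3 − 1 = 2.

2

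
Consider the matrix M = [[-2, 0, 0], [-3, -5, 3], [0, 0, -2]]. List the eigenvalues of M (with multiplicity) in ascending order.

Characteristic polynomial: p(μ) = μ^3 + 9μ^2 + 24μ + 20 = (μ + 2)^2(μ + 5).
Roots (with multiplicity): -5, -2, -2.

-5, -2, -2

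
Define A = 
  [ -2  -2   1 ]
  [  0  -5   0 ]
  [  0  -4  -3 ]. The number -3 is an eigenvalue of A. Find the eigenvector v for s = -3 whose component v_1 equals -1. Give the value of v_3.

1

A + 3I = [[1, -2, 1], [0, -2, 0], [0, -4, 0]].
Solving (A + 3I)v = 0 gives the eigenspace spanned by (-1, 0, 1).
With v_1 = -1, v = (-1, 0, 1), so v_3 = 1.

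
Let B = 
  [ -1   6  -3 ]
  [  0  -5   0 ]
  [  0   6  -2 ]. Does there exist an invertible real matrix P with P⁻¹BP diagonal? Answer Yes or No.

Characteristic polynomial: p(r) = r^3 + 8r^2 + 17r + 10 = (r + 1)(r + 2)(r + 5).
All 3 eigenvalues are distinct, so B is diagonalizable.

Yes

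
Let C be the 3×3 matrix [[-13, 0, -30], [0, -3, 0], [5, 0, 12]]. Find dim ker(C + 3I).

2

C + 3I = [[-10, 0, -30], [0, 0, 0], [5, 0, 15]].
This matrix has rank 1, so its null space has dimension 3 − 1 = 2.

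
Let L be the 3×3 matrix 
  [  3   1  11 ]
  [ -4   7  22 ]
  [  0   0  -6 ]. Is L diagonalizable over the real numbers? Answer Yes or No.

Characteristic polynomial: p(μ) = μ^3 - 4μ^2 - 35μ + 150 = (μ - 5)^2(μ + 6).
μ = 5 has algebraic multiplicity 2; rank(L − 5I) = 2, so geometric multiplicity = 1.
Geometric multiplicity < algebraic multiplicity, so L is not diagonalizable.

No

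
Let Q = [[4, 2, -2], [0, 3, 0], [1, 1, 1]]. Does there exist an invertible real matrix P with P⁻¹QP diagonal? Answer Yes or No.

No

Characteristic polynomial: p(r) = r^3 - 8r^2 + 21r - 18 = (r - 3)^2(r - 2).
r = 3 has algebraic multiplicity 2; rank(Q − 3I) = 2, so geometric multiplicity = 1.
Geometric multiplicity < algebraic multiplicity, so Q is not diagonalizable.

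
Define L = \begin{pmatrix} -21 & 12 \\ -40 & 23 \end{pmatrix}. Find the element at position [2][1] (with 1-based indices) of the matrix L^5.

-2440

Characteristic polynomial: μ^2 - 2μ - 3 = (μ - 3)(μ + 1), so the eigenvalues are -1, 3.
μ=3: eigenvector (1, 2).
μ=-1: eigenvector (-3, -5).
P = [[1, -3], [2, -5]], D = diag(3, -1), P⁻¹ = [[-5, 3], [-2, 1]].
L⁵ = P·diag(243, -1)·P⁻¹ = [[-1221, 732], [-2440, 1463]].
The requested entry is -2440.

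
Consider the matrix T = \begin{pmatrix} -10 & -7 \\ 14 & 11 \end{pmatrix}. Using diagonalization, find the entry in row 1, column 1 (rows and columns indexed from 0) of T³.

155

Characteristic polynomial: λ^2 - λ - 12 = (λ - 4)(λ + 3), so the eigenvalues are -3, 4.
λ=4: eigenvector (-1, 2).
λ=-3: eigenvector (-1, 1).
P = [[-1, -1], [2, 1]], D = diag(4, -3), P⁻¹ = [[1, 1], [-2, -1]].
T³ = P·diag(64, -27)·P⁻¹ = [[-118, -91], [182, 155]].
The requested entry is 155.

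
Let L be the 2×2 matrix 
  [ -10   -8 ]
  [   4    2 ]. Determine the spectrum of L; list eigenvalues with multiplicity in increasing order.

-6, -2

Characteristic polynomial: p(s) = s^2 + 8s + 12 = (s + 2)(s + 6).
Roots (with multiplicity): -6, -2.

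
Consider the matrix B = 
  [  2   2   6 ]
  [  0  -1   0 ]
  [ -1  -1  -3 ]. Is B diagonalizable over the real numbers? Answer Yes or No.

No

Characteristic polynomial: p(t) = t^3 + 2t^2 + t = t(t + 1)^2.
t = -1 has algebraic multiplicity 2; rank(B + 1I) = 2, so geometric multiplicity = 1.
Geometric multiplicity < algebraic multiplicity, so B is not diagonalizable.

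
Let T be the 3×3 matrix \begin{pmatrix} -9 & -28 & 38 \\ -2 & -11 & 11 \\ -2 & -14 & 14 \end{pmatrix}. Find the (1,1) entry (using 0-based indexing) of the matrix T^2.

Characteristic polynomial: r^3 + 6r^2 - 7r - 60 = (r - 3)(r + 4)(r + 5), so the eigenvalues are -5, -4, 3.
r=-5: eigenvector (5, 2, 2).
r=3: eigenvector (4, 1, 2).
r=-4: eigenvector (-2, -1, -1).
P = [[5, 4, -2], [2, 1, -1], [2, 2, -1]], D = diag(-5, 3, -4), P⁻¹ = [[1, 0, -2], [0, -1, 1], [2, -2, -3]].
T² = P·diag(25, 9, 16)·P⁻¹ = [[61, 28, -118], [18, 23, -43], [18, 14, -34]].
The requested entry is 23.

23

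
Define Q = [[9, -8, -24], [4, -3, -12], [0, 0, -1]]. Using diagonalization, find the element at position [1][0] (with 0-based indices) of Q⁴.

624

Characteristic polynomial: μ^3 - 5μ^2 - μ + 5 = (μ - 5)(μ - 1)(μ + 1), so the eigenvalues are -1, 1, 5.
μ=1: eigenvector (1, 1, 0).
μ=5: eigenvector (-2, -1, 0).
μ=-1: eigenvector (4, 2, 1).
P = [[1, -2, 4], [1, -1, 2], [0, 0, 1]], D = diag(1, 5, -1), P⁻¹ = [[-1, 2, 0], [-1, 1, 2], [0, 0, 1]].
Q⁴ = P·diag(1, 625, 1)·P⁻¹ = [[1249, -1248, -2496], [624, -623, -1248], [0, 0, 1]].
The requested entry is 624.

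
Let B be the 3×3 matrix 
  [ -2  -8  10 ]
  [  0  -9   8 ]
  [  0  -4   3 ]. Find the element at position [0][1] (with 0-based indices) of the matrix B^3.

-248

Characteristic polynomial: t^3 + 8t^2 + 17t + 10 = (t + 1)(t + 2)(t + 5), so the eigenvalues are -5, -2, -1.
t=-2: eigenvector (1, 0, 0).
t=-5: eigenvector (2, 2, 1).
t=-1: eigenvector (2, 1, 1).
P = [[1, 2, 2], [0, 2, 1], [0, 1, 1]], D = diag(-2, -5, -1), P⁻¹ = [[1, 0, -2], [0, 1, -1], [0, -1, 2]].
B³ = P·diag(-8, -125, -1)·P⁻¹ = [[-8, -248, 262], [0, -249, 248], [0, -124, 123]].
The requested entry is -248.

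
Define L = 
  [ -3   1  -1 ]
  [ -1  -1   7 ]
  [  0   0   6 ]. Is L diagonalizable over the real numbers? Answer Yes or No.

Characteristic polynomial: p(μ) = μ^3 - 2μ^2 - 20μ - 24 = (μ - 6)(μ + 2)^2.
μ = -2 has algebraic multiplicity 2; rank(L + 2I) = 2, so geometric multiplicity = 1.
Geometric multiplicity < algebraic multiplicity, so L is not diagonalizable.

No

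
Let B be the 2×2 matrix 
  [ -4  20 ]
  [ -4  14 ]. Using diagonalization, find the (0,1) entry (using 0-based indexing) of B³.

Characteristic polynomial: r^2 - 10r + 24 = (r - 6)(r - 4), so the eigenvalues are 4, 6.
r=4: eigenvector (5, 2).
r=6: eigenvector (2, 1).
P = [[5, 2], [2, 1]], D = diag(4, 6), P⁻¹ = [[1, -2], [-2, 5]].
B³ = P·diag(64, 216)·P⁻¹ = [[-544, 1520], [-304, 824]].
The requested entry is 1520.

1520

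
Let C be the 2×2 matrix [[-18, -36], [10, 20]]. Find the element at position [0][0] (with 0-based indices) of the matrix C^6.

Characteristic polynomial: μ^2 - 2μ = μ(μ - 2), so the eigenvalues are 0, 2.
μ=2: eigenvector (-9, 5).
μ=0: eigenvector (-2, 1).
P = [[-9, -2], [5, 1]], D = diag(2, 0), P⁻¹ = [[1, 2], [-5, -9]].
C⁶ = P·diag(64, 0)·P⁻¹ = [[-576, -1152], [320, 640]].
The requested entry is -576.

-576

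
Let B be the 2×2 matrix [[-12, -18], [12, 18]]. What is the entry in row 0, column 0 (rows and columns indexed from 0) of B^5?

Characteristic polynomial: t^2 - 6t = t(t - 6), so the eigenvalues are 0, 6.
t=6: eigenvector (1, -1).
t=0: eigenvector (3, -2).
P = [[1, 3], [-1, -2]], D = diag(6, 0), P⁻¹ = [[-2, -3], [1, 1]].
B⁵ = P·diag(7776, 0)·P⁻¹ = [[-15552, -23328], [15552, 23328]].
The requested entry is -15552.

-15552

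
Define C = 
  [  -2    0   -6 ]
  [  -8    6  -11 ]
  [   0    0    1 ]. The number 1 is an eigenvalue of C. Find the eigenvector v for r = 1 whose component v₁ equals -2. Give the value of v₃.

C − 1I = [[-3, 0, -6], [-8, 5, -11], [0, 0, 0]].
Solving (C − 1I)v = 0 gives the eigenspace spanned by (-2, -1, 1).
With v₁ = -2, v = (-2, -1, 1), so v₃ = 1.

1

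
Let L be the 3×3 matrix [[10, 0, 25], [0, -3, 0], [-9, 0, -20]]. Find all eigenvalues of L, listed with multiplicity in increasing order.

Characteristic polynomial: p(t) = t^3 + 13t^2 + 55t + 75 = (t + 3)(t + 5)^2.
Roots (with multiplicity): -5, -5, -3.

-5, -5, -3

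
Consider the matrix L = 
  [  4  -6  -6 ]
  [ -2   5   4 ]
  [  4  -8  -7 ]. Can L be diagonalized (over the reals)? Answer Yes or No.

Characteristic polynomial: p(r) = r^3 - 2r^2 + r = r(r - 1)^2.
r = 1 has algebraic multiplicity 2; rank(L − 1I) = 1, so geometric multiplicity = 2.
Every eigenvalue has geometric = algebraic multiplicity, so L is diagonalizable.

Yes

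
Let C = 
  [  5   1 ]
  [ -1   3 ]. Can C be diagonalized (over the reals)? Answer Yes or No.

Characteristic polynomial: p(μ) = μ^2 - 8μ + 16 = (μ - 4)^2.
μ = 4 has algebraic multiplicity 2; rank(C − 4I) = 1, so geometric multiplicity = 1.
Geometric multiplicity < algebraic multiplicity, so C is not diagonalizable.

No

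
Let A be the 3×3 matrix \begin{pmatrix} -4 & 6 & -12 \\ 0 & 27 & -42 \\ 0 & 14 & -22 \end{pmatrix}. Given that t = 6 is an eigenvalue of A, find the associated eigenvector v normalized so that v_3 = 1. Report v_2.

2

A − 6I = [[-10, 6, -12], [0, 21, -42], [0, 14, -28]].
Solving (A − 6I)v = 0 gives the eigenspace spanned by (0, 2, 1).
With v_3 = 1, v = (0, 2, 1), so v_2 = 2.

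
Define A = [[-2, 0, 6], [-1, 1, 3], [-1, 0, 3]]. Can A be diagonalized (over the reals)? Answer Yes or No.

No

Characteristic polynomial: p(λ) = λ^3 - 2λ^2 + λ = λ(λ - 1)^2.
λ = 1 has algebraic multiplicity 2; rank(A − 1I) = 2, so geometric multiplicity = 1.
Geometric multiplicity < algebraic multiplicity, so A is not diagonalizable.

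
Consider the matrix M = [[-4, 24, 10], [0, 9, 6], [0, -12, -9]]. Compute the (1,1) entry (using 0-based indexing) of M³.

81

Characteristic polynomial: μ^3 + 4μ^2 - 9μ - 36 = (μ - 3)(μ + 3)(μ + 4), so the eigenvalues are -4, -3, 3.
μ=3: eigenvector (2, 1, -1).
μ=-3: eigenvector (4, 1, -2).
μ=-4: eigenvector (1, 0, 0).
P = [[2, 4, 1], [1, 1, 0], [-1, -2, 0]], D = diag(3, -3, -4), P⁻¹ = [[0, 2, 1], [0, -1, -1], [1, 0, 2]].
M³ = P·diag(27, -27, -64)·P⁻¹ = [[-64, 216, 34], [0, 81, 54], [0, -108, -81]].
The requested entry is 81.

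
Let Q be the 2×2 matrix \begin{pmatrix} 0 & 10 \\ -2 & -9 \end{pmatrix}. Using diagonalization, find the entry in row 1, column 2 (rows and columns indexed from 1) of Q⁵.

Characteristic polynomial: μ^2 + 9μ + 20 = (μ + 4)(μ + 5), so the eigenvalues are -5, -4.
μ=-5: eigenvector (-2, 1).
μ=-4: eigenvector (5, -2).
P = [[-2, 5], [1, -2]], D = diag(-5, -4), P⁻¹ = [[2, 5], [1, 2]].
Q⁵ = P·diag(-3125, -1024)·P⁻¹ = [[7380, 21010], [-4202, -11529]].
The requested entry is 21010.

21010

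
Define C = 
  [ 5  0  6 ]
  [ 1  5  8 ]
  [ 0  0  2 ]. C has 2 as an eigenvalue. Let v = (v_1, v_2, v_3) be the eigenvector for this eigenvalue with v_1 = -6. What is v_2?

-6

C − 2I = [[3, 0, 6], [1, 3, 8], [0, 0, 0]].
Solving (C − 2I)v = 0 gives the eigenspace spanned by (-6, -6, 3).
With v_1 = -6, v = (-6, -6, 3), so v_2 = -6.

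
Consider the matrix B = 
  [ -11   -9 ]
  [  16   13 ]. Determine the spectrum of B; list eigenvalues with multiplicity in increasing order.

Characteristic polynomial: p(μ) = μ^2 - 2μ + 1 = (μ - 1)^2.
Roots (with multiplicity): 1, 1.

1, 1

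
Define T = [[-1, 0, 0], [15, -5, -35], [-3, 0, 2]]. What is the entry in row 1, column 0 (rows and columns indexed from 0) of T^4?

Characteristic polynomial: s^3 + 4s^2 - 7s - 10 = (s - 2)(s + 1)(s + 5), so the eigenvalues are -5, -1, 2.
s=-1: eigenvector (1, -5, 1).
s=-5: eigenvector (0, 1, 0).
s=2: eigenvector (0, -5, 1).
P = [[1, 0, 0], [-5, 1, -5], [1, 0, 1]], D = diag(-1, -5, 2), P⁻¹ = [[1, 0, 0], [0, 1, 5], [-1, 0, 1]].
T⁴ = P·diag(1, 625, 16)·P⁻¹ = [[1, 0, 0], [75, 625, 3045], [-15, 0, 16]].
The requested entry is 75.

75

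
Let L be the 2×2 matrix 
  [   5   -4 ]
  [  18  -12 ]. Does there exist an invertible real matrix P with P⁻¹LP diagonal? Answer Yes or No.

Yes

Characteristic polynomial: p(μ) = μ^2 + 7μ + 12 = (μ + 3)(μ + 4).
All 2 eigenvalues are distinct, so L is diagonalizable.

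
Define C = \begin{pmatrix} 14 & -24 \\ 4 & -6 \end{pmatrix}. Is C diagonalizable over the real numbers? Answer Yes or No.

Yes

Characteristic polynomial: p(λ) = λ^2 - 8λ + 12 = (λ - 6)(λ - 2).
All 2 eigenvalues are distinct, so C is diagonalizable.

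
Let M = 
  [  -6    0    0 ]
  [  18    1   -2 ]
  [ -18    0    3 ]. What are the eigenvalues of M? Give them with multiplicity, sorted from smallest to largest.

Characteristic polynomial: p(r) = r^3 + 2r^2 - 21r + 18 = (r - 3)(r - 1)(r + 6).
Roots (with multiplicity): -6, 1, 3.

-6, 1, 3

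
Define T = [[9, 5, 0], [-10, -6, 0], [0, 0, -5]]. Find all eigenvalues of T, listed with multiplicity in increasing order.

Characteristic polynomial: p(r) = r^3 + 2r^2 - 19r - 20 = (r - 4)(r + 1)(r + 5).
Roots (with multiplicity): -5, -1, 4.

-5, -1, 4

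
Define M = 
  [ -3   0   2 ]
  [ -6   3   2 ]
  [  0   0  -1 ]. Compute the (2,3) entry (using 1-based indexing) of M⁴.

Characteristic polynomial: t^3 + t^2 - 9t - 9 = (t - 3)(t + 1)(t + 3), so the eigenvalues are -3, -1, 3.
t=-3: eigenvector (1, 1, 0).
t=3: eigenvector (0, 1, 0).
t=-1: eigenvector (1, 1, 1).
P = [[1, 0, 1], [1, 1, 1], [0, 0, 1]], D = diag(-3, 3, -1), P⁻¹ = [[1, 0, -1], [-1, 1, 0], [0, 0, 1]].
M⁴ = P·diag(81, 81, 1)·P⁻¹ = [[81, 0, -80], [0, 81, -80], [0, 0, 1]].
The requested entry is -80.

-80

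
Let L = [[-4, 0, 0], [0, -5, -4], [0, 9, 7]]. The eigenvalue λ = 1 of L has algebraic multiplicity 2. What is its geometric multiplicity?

L − 1I = [[-5, 0, 0], [0, -6, -4], [0, 9, 6]].
This matrix has rank 2, so its null space has dimension 3 − 2 = 1.

1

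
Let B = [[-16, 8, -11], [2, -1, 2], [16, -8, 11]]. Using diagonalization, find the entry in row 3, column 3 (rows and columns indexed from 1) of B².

-71

Characteristic polynomial: t^3 + 6t^2 + 5t = t(t + 1)(t + 5), so the eigenvalues are -5, -1, 0.
t=0: eigenvector (1, 2, 0).
t=-5: eigenvector (-1, 0, 1).
t=-1: eigenvector (2, 1, -2).
P = [[1, -1, 2], [2, 0, 1], [0, 1, -2]], D = diag(0, -5, -1), P⁻¹ = [[1, 0, 1], [-4, 2, -3], [-2, 1, -2]].
B² = P·diag(0, 25, 1)·P⁻¹ = [[96, -48, 71], [-2, 1, -2], [-96, 48, -71]].
The requested entry is -71.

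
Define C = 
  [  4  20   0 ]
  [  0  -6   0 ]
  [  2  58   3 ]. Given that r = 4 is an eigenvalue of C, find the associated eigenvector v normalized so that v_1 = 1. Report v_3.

2

C − 4I = [[0, 20, 0], [0, -10, 0], [2, 58, -1]].
Solving (C − 4I)v = 0 gives the eigenspace spanned by (1, 0, 2).
With v_1 = 1, v = (1, 0, 2), so v_3 = 2.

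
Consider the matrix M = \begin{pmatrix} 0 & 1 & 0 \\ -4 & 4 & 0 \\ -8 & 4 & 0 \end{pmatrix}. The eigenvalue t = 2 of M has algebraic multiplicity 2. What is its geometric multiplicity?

1

M − 2I = [[-2, 1, 0], [-4, 2, 0], [-8, 4, -2]].
This matrix has rank 2, so its null space has dimension 3 − 2 = 1.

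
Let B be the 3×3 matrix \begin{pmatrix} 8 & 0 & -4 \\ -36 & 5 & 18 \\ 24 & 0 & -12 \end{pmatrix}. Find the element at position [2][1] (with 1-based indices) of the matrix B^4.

Characteristic polynomial: r^3 - r^2 - 20r = r(r - 5)(r + 4), so the eigenvalues are -4, 0, 5.
r=-4: eigenvector (1, -2, 3).
r=5: eigenvector (0, 1, 0).
r=0: eigenvector (1, 0, 2).
P = [[1, 0, 1], [-2, 1, 0], [3, 0, 2]], D = diag(-4, 5, 0), P⁻¹ = [[-2, 0, 1], [-4, 1, 2], [3, 0, -1]].
B⁴ = P·diag(256, 625, 0)·P⁻¹ = [[-512, 0, 256], [-1476, 625, 738], [-1536, 0, 768]].
The requested entry is -1476.

-1476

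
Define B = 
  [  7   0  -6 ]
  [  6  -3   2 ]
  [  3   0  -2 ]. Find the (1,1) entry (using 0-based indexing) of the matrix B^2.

9

Characteristic polynomial: λ^3 - 2λ^2 - 11λ + 12 = (λ - 4)(λ - 1)(λ + 3), so the eigenvalues are -3, 1, 4.
λ=1: eigenvector (-1, -2, -1).
λ=-3: eigenvector (0, 1, 0).
λ=4: eigenvector (2, 2, 1).
P = [[-1, 0, 2], [-2, 1, 2], [-1, 0, 1]], D = diag(1, -3, 4), P⁻¹ = [[1, 0, -2], [0, 1, -2], [1, 0, -1]].
B² = P·diag(1, 9, 16)·P⁻¹ = [[31, 0, -30], [30, 9, -46], [15, 0, -14]].
The requested entry is 9.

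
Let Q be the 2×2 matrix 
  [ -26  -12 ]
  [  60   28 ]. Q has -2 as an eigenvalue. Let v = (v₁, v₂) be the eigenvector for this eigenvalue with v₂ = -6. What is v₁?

3

Q + 2I = [[-24, -12], [60, 30]].
Solving (Q + 2I)v = 0 gives the eigenspace spanned by (3, -6).
With v₂ = -6, v = (3, -6), so v₁ = 3.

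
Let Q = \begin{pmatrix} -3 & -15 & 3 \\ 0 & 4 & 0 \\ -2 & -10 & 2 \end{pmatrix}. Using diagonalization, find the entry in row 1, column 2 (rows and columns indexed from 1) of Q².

-45

Characteristic polynomial: s^3 - 3s^2 - 4s = s(s - 4)(s + 1), so the eigenvalues are -1, 0, 4.
s=4: eigenvector (-3, 1, -2).
s=-1: eigenvector (3, 0, 2).
s=0: eigenvector (1, 0, 1).
P = [[-3, 3, 1], [1, 0, 0], [-2, 2, 1]], D = diag(4, -1, 0), P⁻¹ = [[0, 1, 0], [1, 1, -1], [-2, 0, 3]].
Q² = P·diag(16, 1, 0)·P⁻¹ = [[3, -45, -3], [0, 16, 0], [2, -30, -2]].
The requested entry is -45.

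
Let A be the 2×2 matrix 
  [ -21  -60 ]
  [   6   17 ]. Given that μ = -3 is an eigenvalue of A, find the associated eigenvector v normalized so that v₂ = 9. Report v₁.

-30

A + 3I = [[-18, -60], [6, 20]].
Solving (A + 3I)v = 0 gives the eigenspace spanned by (-30, 9).
With v₂ = 9, v = (-30, 9), so v₁ = -30.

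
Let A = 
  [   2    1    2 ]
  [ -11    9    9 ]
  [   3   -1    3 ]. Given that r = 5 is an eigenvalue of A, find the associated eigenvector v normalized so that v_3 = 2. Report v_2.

-10

A − 5I = [[-3, 1, 2], [-11, 4, 9], [3, -1, -2]].
Solving (A − 5I)v = 0 gives the eigenspace spanned by (-2, -10, 2).
With v_3 = 2, v = (-2, -10, 2), so v_2 = -10.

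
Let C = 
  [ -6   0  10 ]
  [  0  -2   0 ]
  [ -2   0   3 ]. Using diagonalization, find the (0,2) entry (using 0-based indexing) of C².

Characteristic polynomial: s^3 + 5s^2 + 8s + 4 = (s + 1)(s + 2)^2, so the eigenvalues are -2, -2, -1.
s=-2: eigenvector (5, 0, 2).
s=-2: eigenvector (0, 1, 0).
s=-1: eigenvector (2, 0, 1).
P = [[5, 0, 2], [0, 1, 0], [2, 0, 1]], D = diag(-2, -2, -1), P⁻¹ = [[1, 0, -2], [0, 1, 0], [-2, 0, 5]].
C² = P·diag(4, 4, 1)·P⁻¹ = [[16, 0, -30], [0, 4, 0], [6, 0, -11]].
The requested entry is -30.

-30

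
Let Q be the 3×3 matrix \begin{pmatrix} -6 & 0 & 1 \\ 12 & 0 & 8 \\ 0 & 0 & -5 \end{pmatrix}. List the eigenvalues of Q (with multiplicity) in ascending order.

-6, -5, 0

Characteristic polynomial: p(s) = s^3 + 11s^2 + 30s = s(s + 5)(s + 6).
Roots (with multiplicity): -6, -5, 0.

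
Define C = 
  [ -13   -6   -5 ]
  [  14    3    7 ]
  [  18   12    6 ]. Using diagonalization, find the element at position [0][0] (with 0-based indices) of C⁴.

-269

Characteristic polynomial: μ^3 + 4μ^2 - 9μ - 36 = (μ - 3)(μ + 3)(μ + 4), so the eigenvalues are -4, -3, 3.
μ=-3: eigenvector (1, 0, -2).
μ=3: eigenvector (-1, 1, 2).
μ=-4: eigenvector (-1, -1, 3).
P = [[1, -1, -1], [0, 1, -1], [-2, 2, 3]], D = diag(-3, 3, -4), P⁻¹ = [[5, 1, 2], [2, 1, 1], [2, 0, 1]].
C⁴ = P·diag(81, 81, 256)·P⁻¹ = [[-269, 0, -175], [-350, 81, -175], [1050, 0, 606]].
The requested entry is -269.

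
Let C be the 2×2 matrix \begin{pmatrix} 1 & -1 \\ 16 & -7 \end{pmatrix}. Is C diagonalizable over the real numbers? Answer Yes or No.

Characteristic polynomial: p(r) = r^2 + 6r + 9 = (r + 3)^2.
r = -3 has algebraic multiplicity 2; rank(C + 3I) = 1, so geometric multiplicity = 1.
Geometric multiplicity < algebraic multiplicity, so C is not diagonalizable.

No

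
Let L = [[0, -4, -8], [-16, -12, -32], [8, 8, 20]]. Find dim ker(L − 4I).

2

L − 4I = [[-4, -4, -8], [-16, -16, -32], [8, 8, 16]].
This matrix has rank 1, so its null space has dimension 3 − 1 = 2.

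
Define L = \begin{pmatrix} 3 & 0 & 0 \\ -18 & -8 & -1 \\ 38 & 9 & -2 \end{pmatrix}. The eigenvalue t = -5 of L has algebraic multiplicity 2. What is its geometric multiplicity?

L + 5I = [[8, 0, 0], [-18, -3, -1], [38, 9, 3]].
This matrix has rank 2, so its null space has dimension 3 − 2 = 1.

1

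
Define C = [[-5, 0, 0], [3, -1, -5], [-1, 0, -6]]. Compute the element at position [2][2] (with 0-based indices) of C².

Characteristic polynomial: μ^3 + 12μ^2 + 41μ + 30 = (μ + 1)(μ + 5)(μ + 6), so the eigenvalues are -6, -5, -1.
μ=-5: eigenvector (1, -2, -1).
μ=-1: eigenvector (0, 1, 0).
μ=-6: eigenvector (0, 1, 1).
P = [[1, 0, 0], [-2, 1, 1], [-1, 0, 1]], D = diag(-5, -1, -6), P⁻¹ = [[1, 0, 0], [1, 1, -1], [1, 0, 1]].
C² = P·diag(25, 1, 36)·P⁻¹ = [[25, 0, 0], [-13, 1, 35], [11, 0, 36]].
The requested entry is 36.

36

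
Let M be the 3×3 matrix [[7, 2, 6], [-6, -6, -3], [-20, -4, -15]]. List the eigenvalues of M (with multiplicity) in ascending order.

-6, -5, -3

Characteristic polynomial: p(s) = s^3 + 14s^2 + 63s + 90 = (s + 3)(s + 5)(s + 6).
Roots (with multiplicity): -6, -5, -3.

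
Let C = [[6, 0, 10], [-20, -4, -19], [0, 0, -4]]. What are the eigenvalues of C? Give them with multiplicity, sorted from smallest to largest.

Characteristic polynomial: p(r) = r^3 + 2r^2 - 32r - 96 = (r - 6)(r + 4)^2.
Roots (with multiplicity): -4, -4, 6.

-4, -4, 6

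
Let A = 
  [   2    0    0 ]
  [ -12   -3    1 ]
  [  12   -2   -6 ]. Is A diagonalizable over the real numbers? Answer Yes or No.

Characteristic polynomial: p(λ) = λ^3 + 7λ^2 + 2λ - 40 = (λ - 2)(λ + 4)(λ + 5).
All 3 eigenvalues are distinct, so A is diagonalizable.

Yes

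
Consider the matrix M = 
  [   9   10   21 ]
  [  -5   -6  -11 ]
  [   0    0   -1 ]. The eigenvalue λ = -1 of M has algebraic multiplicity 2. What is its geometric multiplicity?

M + 1I = [[10, 10, 21], [-5, -5, -11], [0, 0, 0]].
This matrix has rank 2, so its null space has dimension 3 − 2 = 1.

1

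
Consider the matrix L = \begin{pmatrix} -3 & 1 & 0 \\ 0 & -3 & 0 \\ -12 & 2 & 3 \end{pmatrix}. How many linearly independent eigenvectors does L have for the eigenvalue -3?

L + 3I = [[0, 1, 0], [0, 0, 0], [-12, 2, 6]].
This matrix has rank 2, so its null space has dimension 3 − 2 = 1.

1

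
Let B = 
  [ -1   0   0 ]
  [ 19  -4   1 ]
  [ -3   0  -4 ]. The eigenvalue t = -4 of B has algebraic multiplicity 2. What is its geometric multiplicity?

B + 4I = [[3, 0, 0], [19, 0, 1], [-3, 0, 0]].
This matrix has rank 2, so its null space has dimension 3 − 2 = 1.

1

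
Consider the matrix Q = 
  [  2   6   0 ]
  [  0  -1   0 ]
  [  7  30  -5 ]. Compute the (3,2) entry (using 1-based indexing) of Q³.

762

Characteristic polynomial: r^3 + 4r^2 - 7r - 10 = (r - 2)(r + 1)(r + 5), so the eigenvalues are -5, -1, 2.
r=2: eigenvector (1, 0, 1).
r=-1: eigenvector (-2, 1, 4).
r=-5: eigenvector (0, 0, 1).
P = [[1, -2, 0], [0, 1, 0], [1, 4, 1]], D = diag(2, -1, -5), P⁻¹ = [[1, 2, 0], [0, 1, 0], [-1, -6, 1]].
Q³ = P·diag(8, -1, -125)·P⁻¹ = [[8, 18, 0], [0, -1, 0], [133, 762, -125]].
The requested entry is 762.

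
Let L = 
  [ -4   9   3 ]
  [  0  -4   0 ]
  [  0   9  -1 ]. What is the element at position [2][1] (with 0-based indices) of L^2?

-45

Characteristic polynomial: μ^3 + 9μ^2 + 24μ + 16 = (μ + 1)(μ + 4)^2, so the eigenvalues are -4, -4, -1.
μ=-4: eigenvector (-1, 1, -3).
μ=-1: eigenvector (1, 0, 1).
μ=-4: eigenvector (-1, 0, 0).
P = [[-1, 1, -1], [1, 0, 0], [-3, 1, 0]], D = diag(-4, -1, -4), P⁻¹ = [[0, 1, 0], [0, 3, 1], [-1, 2, 1]].
L² = P·diag(16, 1, 16)·P⁻¹ = [[16, -45, -15], [0, 16, 0], [0, -45, 1]].
The requested entry is -45.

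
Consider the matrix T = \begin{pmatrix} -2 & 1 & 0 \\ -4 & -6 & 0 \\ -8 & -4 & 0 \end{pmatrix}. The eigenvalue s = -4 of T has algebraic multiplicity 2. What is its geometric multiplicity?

T + 4I = [[2, 1, 0], [-4, -2, 0], [-8, -4, 4]].
This matrix has rank 2, so its null space has dimension 3 − 2 = 1.

1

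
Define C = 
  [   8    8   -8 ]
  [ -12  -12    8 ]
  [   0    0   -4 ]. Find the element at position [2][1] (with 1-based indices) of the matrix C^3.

Characteristic polynomial: μ^3 + 8μ^2 + 16μ = μ(μ + 4)^2, so the eigenvalues are -4, -4, 0.
μ=0: eigenvector (1, -1, 0).
μ=-4: eigenvector (-2, 3, 0).
μ=-4: eigenvector (4, -5, 1).
P = [[1, -2, 4], [-1, 3, -5], [0, 0, 1]], D = diag(0, -4, -4), P⁻¹ = [[3, 2, -2], [1, 1, 1], [0, 0, 1]].
C³ = P·diag(0, -64, -64)·P⁻¹ = [[128, 128, -128], [-192, -192, 128], [0, 0, -64]].
The requested entry is -192.

-192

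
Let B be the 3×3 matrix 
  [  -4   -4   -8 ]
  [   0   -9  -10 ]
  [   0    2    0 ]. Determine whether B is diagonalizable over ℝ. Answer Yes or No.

Characteristic polynomial: p(s) = s^3 + 13s^2 + 56s + 80 = (s + 4)^2(s + 5).
s = -4 has algebraic multiplicity 2; rank(B + 4I) = 1, so geometric multiplicity = 2.
Every eigenvalue has geometric = algebraic multiplicity, so B is diagonalizable.

Yes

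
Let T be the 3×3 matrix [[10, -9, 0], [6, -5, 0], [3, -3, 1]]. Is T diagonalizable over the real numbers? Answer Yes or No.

Characteristic polynomial: p(r) = r^3 - 6r^2 + 9r - 4 = (r - 4)(r - 1)^2.
r = 1 has algebraic multiplicity 2; rank(T − 1I) = 1, so geometric multiplicity = 2.
Every eigenvalue has geometric = algebraic multiplicity, so T is diagonalizable.

Yes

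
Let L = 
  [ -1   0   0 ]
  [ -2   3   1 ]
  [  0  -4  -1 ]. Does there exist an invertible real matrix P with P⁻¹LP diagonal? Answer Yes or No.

No

Characteristic polynomial: p(μ) = μ^3 - μ^2 - μ + 1 = (μ - 1)^2(μ + 1).
μ = 1 has algebraic multiplicity 2; rank(L − 1I) = 2, so geometric multiplicity = 1.
Geometric multiplicity < algebraic multiplicity, so L is not diagonalizable.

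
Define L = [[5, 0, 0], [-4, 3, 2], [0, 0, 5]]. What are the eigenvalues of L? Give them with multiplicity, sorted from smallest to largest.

Characteristic polynomial: p(μ) = μ^3 - 13μ^2 + 55μ - 75 = (μ - 5)^2(μ - 3).
Roots (with multiplicity): 3, 5, 5.

3, 5, 5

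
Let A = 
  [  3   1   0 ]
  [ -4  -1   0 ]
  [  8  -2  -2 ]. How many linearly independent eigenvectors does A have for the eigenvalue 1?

A − 1I = [[2, 1, 0], [-4, -2, 0], [8, -2, -3]].
This matrix has rank 2, so its null space has dimension 3 − 2 = 1.

1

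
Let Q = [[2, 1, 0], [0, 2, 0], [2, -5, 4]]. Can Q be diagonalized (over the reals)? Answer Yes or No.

No

Characteristic polynomial: p(λ) = λ^3 - 8λ^2 + 20λ - 16 = (λ - 4)(λ - 2)^2.
λ = 2 has algebraic multiplicity 2; rank(Q − 2I) = 2, so geometric multiplicity = 1.
Geometric multiplicity < algebraic multiplicity, so Q is not diagonalizable.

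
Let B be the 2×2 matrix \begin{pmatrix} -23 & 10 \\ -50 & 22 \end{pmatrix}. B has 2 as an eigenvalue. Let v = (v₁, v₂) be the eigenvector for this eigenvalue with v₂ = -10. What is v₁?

B − 2I = [[-25, 10], [-50, 20]].
Solving (B − 2I)v = 0 gives the eigenspace spanned by (-4, -10).
With v₂ = -10, v = (-4, -10), so v₁ = -4.

-4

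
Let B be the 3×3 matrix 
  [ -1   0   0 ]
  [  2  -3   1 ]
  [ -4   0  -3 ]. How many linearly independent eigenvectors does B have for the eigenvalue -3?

B + 3I = [[2, 0, 0], [2, 0, 1], [-4, 0, 0]].
This matrix has rank 2, so its null space has dimension 3 − 2 = 1.

1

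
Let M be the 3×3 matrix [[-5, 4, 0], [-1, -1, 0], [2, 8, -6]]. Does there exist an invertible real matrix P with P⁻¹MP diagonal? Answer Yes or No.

Characteristic polynomial: p(μ) = μ^3 + 12μ^2 + 45μ + 54 = (μ + 3)^2(μ + 6).
μ = -3 has algebraic multiplicity 2; rank(M + 3I) = 2, so geometric multiplicity = 1.
Geometric multiplicity < algebraic multiplicity, so M is not diagonalizable.

No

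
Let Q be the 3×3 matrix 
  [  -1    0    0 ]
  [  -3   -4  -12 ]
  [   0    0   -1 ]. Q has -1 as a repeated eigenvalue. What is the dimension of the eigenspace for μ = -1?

2

Q + 1I = [[0, 0, 0], [-3, -3, -12], [0, 0, 0]].
This matrix has rank 1, so its null space has dimension 3 − 1 = 2.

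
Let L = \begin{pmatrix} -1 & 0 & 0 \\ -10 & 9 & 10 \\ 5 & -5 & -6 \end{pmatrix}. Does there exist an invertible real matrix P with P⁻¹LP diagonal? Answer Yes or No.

Characteristic polynomial: p(r) = r^3 - 2r^2 - 7r - 4 = (r - 4)(r + 1)^2.
r = -1 has algebraic multiplicity 2; rank(L + 1I) = 1, so geometric multiplicity = 2.
Every eigenvalue has geometric = algebraic multiplicity, so L is diagonalizable.

Yes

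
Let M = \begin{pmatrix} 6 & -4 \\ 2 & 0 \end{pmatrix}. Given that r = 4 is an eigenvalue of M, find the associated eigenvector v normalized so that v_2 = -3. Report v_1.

-6

M − 4I = [[2, -4], [2, -4]].
Solving (M − 4I)v = 0 gives the eigenspace spanned by (-6, -3).
With v_2 = -3, v = (-6, -3), so v_1 = -6.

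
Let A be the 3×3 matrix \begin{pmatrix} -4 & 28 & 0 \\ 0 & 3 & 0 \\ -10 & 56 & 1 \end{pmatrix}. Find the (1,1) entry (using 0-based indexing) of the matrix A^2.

Characteristic polynomial: λ^3 - 13λ + 12 = (λ - 3)(λ - 1)(λ + 4), so the eigenvalues are -4, 1, 3.
λ=-4: eigenvector (1, 0, 2).
λ=3: eigenvector (4, 1, 8).
λ=1: eigenvector (0, 0, 1).
P = [[1, 4, 0], [0, 1, 0], [2, 8, 1]], D = diag(-4, 3, 1), P⁻¹ = [[1, -4, 0], [0, 1, 0], [-2, 0, 1]].
A² = P·diag(16, 9, 1)·P⁻¹ = [[16, -28, 0], [0, 9, 0], [30, -56, 1]].
The requested entry is 9.

9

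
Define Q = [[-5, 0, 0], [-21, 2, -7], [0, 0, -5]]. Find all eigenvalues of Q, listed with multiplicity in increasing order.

Characteristic polynomial: p(λ) = λ^3 + 8λ^2 + 5λ - 50 = (λ - 2)(λ + 5)^2.
Roots (with multiplicity): -5, -5, 2.

-5, -5, 2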